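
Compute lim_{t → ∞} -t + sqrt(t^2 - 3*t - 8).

An ∞ − ∞ form. Rationalising with the conjugate, the difference becomes (-3t - 8) / (√(t^2 - 3*t - 8) + t).
For large t the denominator behaves like 2·t, so the quotient tends to -3/2 = -3/2.

-3/2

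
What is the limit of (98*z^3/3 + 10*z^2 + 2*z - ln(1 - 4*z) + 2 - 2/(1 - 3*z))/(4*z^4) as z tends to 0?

Substitution gives 0/0; apply L'Hôpital's rule 4 times.
After differentiating numerator and denominator 4 times the quotient is (1536/(4*z - 1)^4 + 3888/(3*z - 1)^5)/(96); at z = 0 this is -49/2.

-49/2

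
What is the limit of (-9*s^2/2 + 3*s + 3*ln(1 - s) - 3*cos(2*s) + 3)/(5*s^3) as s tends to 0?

-1/5

Substitution gives 0/0 (the numerator vanishes to order 3).
Expand each term to order s^3: the coefficient of s^3 in -3·cos(2s) is 0 and in 3·ln(1 - s) is -1.
Lower-order terms cancel with the polynomial part, so the numerator is (-1)·s^3 + o(s^3), and the limit is (-1)/(5) = -1/5.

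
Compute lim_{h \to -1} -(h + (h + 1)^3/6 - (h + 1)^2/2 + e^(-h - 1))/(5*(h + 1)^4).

Direct substitution gives 0/0.
Apply L'Hôpital: lim (-h + (h + 1)^2/2 - e^(-h - 1))/(-20*(h + 1)^3), still 0/0.
Apply L'Hôpital: lim (h + e^(-h - 1))/(-60*(h + 1)^2), still 0/0.
Apply L'Hôpital: lim (1 - e^(-h - 1))/(-120*h - 120), still 0/0.
After 4 applications of L'Hôpital's rule the quotient is (e^(-h - 1))/(-120); substituting h = -1 gives -1/120.

-1/120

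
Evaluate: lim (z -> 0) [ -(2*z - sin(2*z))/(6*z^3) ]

Direct substitution gives 0/0.
Apply L'Hôpital: lim (2 - 2*cos(2*z))/(-18*z^2), still 0/0.
Apply L'Hôpital: lim (4*sin(2*z))/(-36*z), still 0/0.
After 3 applications of L'Hôpital's rule the quotient is (8*cos(2*z))/(-36); substituting z = 0 gives -2/9.

-2/9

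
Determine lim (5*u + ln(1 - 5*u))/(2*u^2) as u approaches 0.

-25/4

Direct substitution gives 0/0.
Apply L'Hôpital: lim (5 - 5/(1 - 5*u))/(4*u), still 0/0.
After 2 applications of L'Hôpital's rule the quotient is (-25/(1 - 5*u)^2)/(4); substituting u = 0 gives -25/4.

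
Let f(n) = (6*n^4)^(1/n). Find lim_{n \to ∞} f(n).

1

Base → ∞ and exponent → 0: an ∞^0 form.
Take logs: (1/n)·ln(6·n^4) = (ln 6 + 4·ln n)/n → 0.
So the limit is e^0 = 1.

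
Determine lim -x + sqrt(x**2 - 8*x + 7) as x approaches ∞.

-4

An ∞ − ∞ form. Rationalising with the conjugate, the difference becomes (-8x + 7) / (√(x^2 - 8*x + 7) + x).
For large x the denominator behaves like 2·x, so the quotient tends to -8/2 = -4.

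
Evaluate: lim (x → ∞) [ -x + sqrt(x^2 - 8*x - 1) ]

-4

An ∞ − ∞ form. Rationalising with the conjugate, the difference becomes (-8x - 1) / (√(x^2 - 8*x - 1) + x).
For large x the denominator behaves like 2·x, so the quotient tends to -8/2 = -4.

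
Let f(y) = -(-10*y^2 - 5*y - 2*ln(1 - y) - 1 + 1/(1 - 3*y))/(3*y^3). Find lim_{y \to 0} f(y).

-83/9

Substitution gives 0/0 (the numerator vanishes to order 3).
Expand each term to order y^3: the coefficient of y^3 in 1/(1 - 3y) is 27 and in -2·ln(1 - y) is 2/3.
Lower-order terms cancel with the polynomial part, so the numerator is (83/3)·y^3 + o(y^3), and the limit is (83/3)/(-3) = -83/9.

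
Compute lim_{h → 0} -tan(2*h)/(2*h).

Substitution gives 0/0.
Since tan(u)/u → 1 as u → 0, tan(2h)/(2h) → 1 and the limit is 2/(-2) = -1.

-1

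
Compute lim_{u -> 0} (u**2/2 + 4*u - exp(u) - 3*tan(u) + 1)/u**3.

-7/6

Substitution gives 0/0; apply L'Hôpital's rule 3 times.
After differentiating numerator and denominator 3 times the quotient is (-e^(u) - 18*tan(u)^4 - 24*tan(u)^2 - 6)/(6); at u = 0 this is -7/6.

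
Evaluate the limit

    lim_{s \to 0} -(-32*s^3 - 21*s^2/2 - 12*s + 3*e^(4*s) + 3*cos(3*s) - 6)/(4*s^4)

Substitution gives 0/0; apply L'Hôpital's rule 4 times.
After differentiating numerator and denominator 4 times the quotient is (768*e^(4*s) + 243*cos(3*s))/(-96); at s = 0 this is -337/32.

-337/32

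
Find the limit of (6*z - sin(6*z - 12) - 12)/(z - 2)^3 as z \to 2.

36

Direct substitution gives 0/0.
Apply L'Hôpital: lim (6 - 6*cos(6*z - 12))/(3*(z - 2)^2), still 0/0.
Apply L'Hôpital: lim (36*sin(6*z - 12))/(6*z - 12), still 0/0.
After 3 applications of L'Hôpital's rule the quotient is (216*cos(6*z - 12))/(6); substituting z = 2 gives 36.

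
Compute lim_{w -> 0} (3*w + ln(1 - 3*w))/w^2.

-9/2

Direct substitution gives 0/0.
Apply L'Hôpital: lim (3 - 3/(1 - 3*w))/(2*w), still 0/0.
After 2 applications of L'Hôpital's rule the quotient is (-9/(1 - 3*w)^2)/(2); substituting w = 0 gives -9/2.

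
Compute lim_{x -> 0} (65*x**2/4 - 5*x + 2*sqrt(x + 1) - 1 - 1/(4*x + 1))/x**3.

Substitution gives 0/0 (the numerator vanishes to order 3).
Expand each term to order x^3: the coefficient of x^3 in −1/(1 + 4x) is 64 and in 2·√(1 + x) is 1/8.
Lower-order terms cancel with the polynomial part, so the numerator is (513/8)·x^3 + o(x^3), and the limit is (513/8)/(1) = 513/8.

513/8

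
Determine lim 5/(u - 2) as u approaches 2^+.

∞

As u → 2⁺, (u - 2) → 0⁺, so (u - 2)^1 → 0⁺ and 5/(u - 2)^1 → ∞.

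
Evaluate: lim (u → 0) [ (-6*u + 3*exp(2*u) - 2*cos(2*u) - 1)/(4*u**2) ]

5/2

Substitution gives 0/0; apply L'Hôpital's rule 2 times.
After differentiating numerator and denominator 2 times the quotient is (12*e^(2*u) + 8*cos(2*u))/(8); at u = 0 this is 5/2.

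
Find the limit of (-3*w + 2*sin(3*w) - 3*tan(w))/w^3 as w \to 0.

-10

Substitution gives 0/0; apply L'Hôpital's rule 3 times.
After differentiating numerator and denominator 3 times the quotient is (-54*cos(3*w) - 18*tan(w)^4 - 24*tan(w)^2 - 6)/(6); at w = 0 this is -10.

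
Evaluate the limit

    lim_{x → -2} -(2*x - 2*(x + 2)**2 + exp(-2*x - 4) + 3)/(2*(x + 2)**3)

2/3

Direct substitution gives 0/0.
Apply L'Hôpital: lim (-4*x - 2*e^(-2*x - 4) - 6)/(-6*(x + 2)^2), still 0/0.
Apply L'Hôpital: lim (4*e^(-2*x - 4) - 4)/(-12*x - 24), still 0/0.
After 3 applications of L'Hôpital's rule the quotient is (-8*e^(-2*x - 4))/(-12); substituting x = -2 gives 2/3.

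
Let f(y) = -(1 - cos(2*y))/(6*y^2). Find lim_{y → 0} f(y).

Substitution gives 0/0.
Use (1 − cos u)/u² → 1/2 with u = 2y: the limit is 2²/(2·(-6)) = -1/3.

-1/3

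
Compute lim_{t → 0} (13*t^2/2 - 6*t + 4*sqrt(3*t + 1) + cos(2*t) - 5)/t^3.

27/4

Substitution gives 0/0; apply L'Hôpital's rule 3 times.
After differentiating numerator and denominator 3 times the quotient is (8*sin(2*t) + 81/(2*(3*t + 1)^(5/2)))/(6); at t = 0 this is 27/4.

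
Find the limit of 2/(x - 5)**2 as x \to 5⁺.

As x → 5⁺, (x - 5) → 0⁺, so (x - 5)^2 → 0⁺ and 2/(x - 5)^2 → ∞.

∞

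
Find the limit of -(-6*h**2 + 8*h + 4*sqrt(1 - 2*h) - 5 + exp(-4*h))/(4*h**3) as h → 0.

Substitution gives 0/0; apply L'Hôpital's rule 3 times.
After differentiating numerator and denominator 3 times the quotient is (-64*e^(-4*h) - 12/(1 - 2*h)^(5/2))/(-24); at h = 0 this is 19/6.

19/6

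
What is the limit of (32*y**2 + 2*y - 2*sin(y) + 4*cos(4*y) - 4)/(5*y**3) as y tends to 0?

Substitution gives 0/0 (the numerator vanishes to order 3).
Expand each term to order y^3: the coefficient of y^3 in 4·cos(4y) is 0 and in -2·sin(y) is 1/3.
Lower-order terms cancel with the polynomial part, so the numerator is (1/3)·y^3 + o(y^3), and the limit is (1/3)/(5) = 1/15.

1/15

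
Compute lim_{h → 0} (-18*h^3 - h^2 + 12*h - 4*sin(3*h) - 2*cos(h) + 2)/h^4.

-1/12

Substitution gives 0/0 (the numerator vanishes to order 4).
Expand each term to order h^4: the coefficient of h^4 in -2·cos(h) is -1/12 and in -4·sin(3h) is 0.
Lower-order terms cancel with the polynomial part, so the numerator is (-1/12)·h^4 + o(h^4), and the limit is (-1/12)/(1) = -1/12.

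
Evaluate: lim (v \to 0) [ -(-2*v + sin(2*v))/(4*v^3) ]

1/3

Direct substitution gives 0/0.
Apply L'Hôpital: lim (2*cos(2*v) - 2)/(-12*v^2), still 0/0.
Apply L'Hôpital: lim (-4*sin(2*v))/(-24*v), still 0/0.
After 3 applications of L'Hôpital's rule the quotient is (-8*cos(2*v))/(-24); substituting v = 0 gives 1/3.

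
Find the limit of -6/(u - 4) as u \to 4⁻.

∞

As u → 4⁻, (u - 4) → 0⁻, so (u - 4)^1 → 0⁻ and -6/(u - 4)^1 → ∞.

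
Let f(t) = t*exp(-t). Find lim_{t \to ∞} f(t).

0

Write as t^1/e^{1t}, an ∞/∞ form.
Exponential growth dominates any polynomial, so repeated L'Hôpital (or the standard result) gives 0.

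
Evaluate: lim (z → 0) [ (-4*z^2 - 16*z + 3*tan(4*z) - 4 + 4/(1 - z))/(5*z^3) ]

Substitution gives 0/0 (the numerator vanishes to order 3).
Expand each term to order z^3: the coefficient of z^3 in 3·tan(4z) is 64 and in 4·1/(1 - z) is 4.
Lower-order terms cancel with the polynomial part, so the numerator is (68)·z^3 + o(z^3), and the limit is (68)/(5) = 68/5.

68/5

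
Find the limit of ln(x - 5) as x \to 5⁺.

-∞

As x → 5⁺, x - 5 → 0⁺ and ln(x - 5) → −∞.
Multiplying by 1 gives -∞.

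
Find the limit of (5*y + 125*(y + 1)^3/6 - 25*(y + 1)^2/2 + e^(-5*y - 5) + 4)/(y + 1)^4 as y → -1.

625/24

Direct substitution gives 0/0.
Apply L'Hôpital: lim (-25*y + 125*(y + 1)^2/2 - 5*e^(-5*y - 5) - 20)/(4*(y + 1)^3), still 0/0.
Apply L'Hôpital: lim (125*y + 25*e^(-5*y - 5) + 100)/(12*(y + 1)^2), still 0/0.
Apply L'Hôpital: lim (125 - 125*e^(-5*y - 5))/(24*y + 24), still 0/0.
After 4 applications of L'Hôpital's rule the quotient is (625*e^(-5*y - 5))/(24); substituting y = -1 gives 625/24.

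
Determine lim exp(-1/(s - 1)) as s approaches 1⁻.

As s → 1⁻, -1/(s - 1) → +∞, so e^(-1/(s - 1)) → ∞.

∞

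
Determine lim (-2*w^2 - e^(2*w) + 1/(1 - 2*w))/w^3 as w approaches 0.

20/3

Substitution gives 0/0; apply L'Hôpital's rule 3 times.
After differentiating numerator and denominator 3 times the quotient is (-8*e^(2*w) + 48/(2*w - 1)^4)/(6); at w = 0 this is 20/3.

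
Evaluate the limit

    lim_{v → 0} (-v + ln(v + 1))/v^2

-1/2

Direct substitution gives 0/0.
Apply L'Hôpital: lim (-1 + 1/(v + 1))/(2*v), still 0/0.
After 2 applications of L'Hôpital's rule the quotient is (-1/(v + 1)^2)/(2); substituting v = 0 gives -1/2.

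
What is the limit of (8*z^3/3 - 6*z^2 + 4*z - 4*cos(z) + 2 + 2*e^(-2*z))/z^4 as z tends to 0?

Substitution gives 0/0; apply L'Hôpital's rule 4 times.
After differentiating numerator and denominator 4 times the quotient is (-4*cos(z) + 32*e^(-2*z))/(24); at z = 0 this is 7/6.

7/6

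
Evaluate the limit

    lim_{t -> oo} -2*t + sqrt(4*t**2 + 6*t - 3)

This has the form ∞ − ∞. Multiply and divide by the conjugate √(4*t^2 + 6*t - 3) + 2t.
That gives (6t - 3) / (√(4*t^2 + 6*t - 3) + 2t).
Divide numerator and denominator by t: the limit is 6/(2·2) = 3/2.

3/2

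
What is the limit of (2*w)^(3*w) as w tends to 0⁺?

Base → 0⁺ and exponent → 0⁺: a 0^0 form.
Take logs: 3w·ln(2w). This is 0·(−∞); rewriting as ln(2w)/(1/(3w)) and applying L'Hôpital gives 0.
Hence the limit is e^0 = 1.

1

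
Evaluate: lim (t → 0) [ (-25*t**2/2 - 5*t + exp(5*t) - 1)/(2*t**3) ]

Direct substitution gives 0/0.
Apply L'Hôpital: lim (-25*t + 5*e^(5*t) - 5)/(6*t^2), still 0/0.
Apply L'Hôpital: lim (25*e^(5*t) - 25)/(12*t), still 0/0.
After 3 applications of L'Hôpital's rule the quotient is (125*e^(5*t))/(12); substituting t = 0 gives 125/12.

125/12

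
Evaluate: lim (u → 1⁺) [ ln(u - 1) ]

As u → 1⁺, u - 1 → 0⁺ and ln(u - 1) → −∞.
Multiplying by 1 gives -∞.

-∞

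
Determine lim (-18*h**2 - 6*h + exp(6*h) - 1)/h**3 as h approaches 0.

Direct substitution gives 0/0.
Apply L'Hôpital: lim (-36*h + 6*e^(6*h) - 6)/(3*h^2), still 0/0.
Apply L'Hôpital: lim (36*e^(6*h) - 36)/(6*h), still 0/0.
After 3 applications of L'Hôpital's rule the quotient is (216*e^(6*h))/(6); substituting h = 0 gives 36.

36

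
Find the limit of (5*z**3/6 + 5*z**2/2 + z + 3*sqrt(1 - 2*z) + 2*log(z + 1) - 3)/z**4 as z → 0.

-19/8

Substitution gives 0/0 (the numerator vanishes to order 4).
Expand each term to order z^4: the coefficient of z^4 in 2·ln(1 + z) is -1/2 and in 3·√(1 - 2z) is -15/8.
Lower-order terms cancel with the polynomial part, so the numerator is (-19/8)·z^4 + o(z^4), and the limit is (-19/8)/(1) = -19/8.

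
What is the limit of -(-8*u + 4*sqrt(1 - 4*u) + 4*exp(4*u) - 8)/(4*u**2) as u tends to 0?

-6

Substitution gives 0/0 (the numerator vanishes to order 2).
Expand each term to order u^2: the coefficient of u^2 in 4·e^(4u) is 32 and in 4·√(1 - 4u) is -8.
Lower-order terms cancel with the polynomial part, so the numerator is (24)·u^2 + o(u^2), and the limit is (24)/(-4) = -6.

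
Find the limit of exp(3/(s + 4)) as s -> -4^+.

∞

As s → -4⁺, 3/(s + 4) → +∞, so e^(3/(s + 4)) → ∞.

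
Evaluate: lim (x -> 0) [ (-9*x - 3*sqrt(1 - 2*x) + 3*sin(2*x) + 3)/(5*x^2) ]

3/10

Substitution gives 0/0 (the numerator vanishes to order 2).
Expand each term to order x^2: the coefficient of x^2 in -3·√(1 - 2x) is 3/2 and in 3·sin(2x) is 0.
Lower-order terms cancel with the polynomial part, so the numerator is (3/2)·x^2 + o(x^2), and the limit is (3/2)/(5) = 3/10.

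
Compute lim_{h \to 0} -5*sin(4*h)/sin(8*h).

Substitution gives 0/0.
Divide numerator and denominator by h: sin(4h)/h → 4 and sin(8h)/h → 8, so the limit is -5·4/8 = -5/2.

-5/2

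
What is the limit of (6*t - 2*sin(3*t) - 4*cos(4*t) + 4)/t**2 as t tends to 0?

Substitution gives 0/0 (the numerator vanishes to order 2).
Expand each term to order t^2: the coefficient of t^2 in -4·cos(4t) is 32 and in -2·sin(3t) is 0.
Lower-order terms cancel with the polynomial part, so the numerator is (32)·t^2 + o(t^2), and the limit is (32)/(1) = 32.

32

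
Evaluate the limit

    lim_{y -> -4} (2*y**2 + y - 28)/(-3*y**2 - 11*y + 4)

-15/13

Direct substitution gives 0/0, so factor. Both numerator and denominator have (y + 4) as a factor.
After cancelling, the expression reduces to (2*y - 7)/(1 - 3*y).
Substituting y = -4 gives -15/13.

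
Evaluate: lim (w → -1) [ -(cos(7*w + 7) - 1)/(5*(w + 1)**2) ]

Direct substitution gives 0/0.
Apply L'Hôpital: lim (-7*sin(7*w + 7))/(-10*w - 10), still 0/0.
After 2 applications of L'Hôpital's rule the quotient is (-49*cos(7*w + 7))/(-10); substituting w = -1 gives 49/10.

49/10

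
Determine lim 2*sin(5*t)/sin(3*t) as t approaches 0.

10/3

Substitution gives 0/0.
Divide numerator and denominator by t: sin(5t)/t → 5 and sin(3t)/t → 3, so the limit is 2·5/3 = 10/3.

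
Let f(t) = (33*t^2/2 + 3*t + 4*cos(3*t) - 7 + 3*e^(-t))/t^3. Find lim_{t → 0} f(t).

-1/2

Substitution gives 0/0; apply L'Hôpital's rule 3 times.
After differentiating numerator and denominator 3 times the quotient is (108*sin(3*t) - 3*e^(-t))/(6); at t = 0 this is -1/2.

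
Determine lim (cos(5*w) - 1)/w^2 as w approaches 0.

Direct substitution gives 0/0.
Apply L'Hôpital: lim (-5*sin(5*w))/(2*w), still 0/0.
After 2 applications of L'Hôpital's rule the quotient is (-25*cos(5*w))/(2); substituting w = 0 gives -25/2.

-25/2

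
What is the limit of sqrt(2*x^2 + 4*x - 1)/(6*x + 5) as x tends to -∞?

-√(2)/6

For large |x|, √(2*x^2 + 4*x - 1) ≈ √2·|x| and the denominator ≈ 6x.
Since x → −∞, |x| = −x, giving −√2/(6) = -√(2)/6.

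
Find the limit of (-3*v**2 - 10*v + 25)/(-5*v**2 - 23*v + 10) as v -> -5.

Direct substitution gives 0/0, so factor. Both numerator and denominator have (v + 5) as a factor.
After cancelling, the expression reduces to (5 - 3*v)/(2 - 5*v).
Substituting v = -5 gives 20/27.

20/27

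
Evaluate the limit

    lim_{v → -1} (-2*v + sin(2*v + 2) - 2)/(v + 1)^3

Direct substitution gives 0/0.
Apply L'Hôpital: lim (2*cos(2*v + 2) - 2)/(3*(v + 1)^2), still 0/0.
Apply L'Hôpital: lim (-4*sin(2*v + 2))/(6*v + 6), still 0/0.
After 3 applications of L'Hôpital's rule the quotient is (-8*cos(2*v + 2))/(6); substituting v = -1 gives -4/3.

-4/3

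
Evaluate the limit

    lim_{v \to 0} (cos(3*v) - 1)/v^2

-9/2

Direct substitution gives 0/0.
Apply L'Hôpital: lim (-3*sin(3*v))/(2*v), still 0/0.
After 2 applications of L'Hôpital's rule the quotient is (-9*cos(3*v))/(2); substituting v = 0 gives -9/2.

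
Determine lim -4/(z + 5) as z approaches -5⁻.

∞

As z → -5⁻, (z + 5) → 0⁻, so (z + 5)^1 → 0⁻ and -4/(z + 5)^1 → ∞.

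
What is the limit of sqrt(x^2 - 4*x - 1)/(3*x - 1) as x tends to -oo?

For large |x|, √(x^2 - 4*x - 1) ≈ √1·|x| and the denominator ≈ 3x.
Since x → −∞, |x| = −x, giving −√1/(3) = -1/3.

-1/3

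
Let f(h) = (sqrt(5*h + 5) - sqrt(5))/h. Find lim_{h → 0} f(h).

Substitution gives 0/0. Multiply numerator and denominator by the conjugate √(5 + 5h) + √5.
The numerator becomes (5 + 5h) − 5 = 5h, so the expression simplifies to 5/(√(5 + 5h) + √5).
Letting h → 0 gives 5/(2√5) = √(5)/2.

√(5)/2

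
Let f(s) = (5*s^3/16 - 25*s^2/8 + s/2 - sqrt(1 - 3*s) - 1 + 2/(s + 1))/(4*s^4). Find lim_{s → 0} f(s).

Substitution gives 0/0; apply L'Hôpital's rule 4 times.
After differentiating numerator and denominator 4 times the quotient is (48/(s + 1)^5 + 1215/(16*(1 - 3*s)^(7/2)))/(96); at s = 0 this is 661/512.

661/512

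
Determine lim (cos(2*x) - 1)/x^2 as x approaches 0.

Direct substitution gives 0/0.
Apply L'Hôpital: lim (-2*sin(2*x))/(2*x), still 0/0.
After 2 applications of L'Hôpital's rule the quotient is (-4*cos(2*x))/(2); substituting x = 0 gives -2.

-2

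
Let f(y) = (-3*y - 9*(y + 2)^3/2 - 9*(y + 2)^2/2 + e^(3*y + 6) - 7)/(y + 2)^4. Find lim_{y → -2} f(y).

27/8

Direct substitution gives 0/0.
Apply L'Hôpital: lim (-9*y - 27*(y + 2)^2/2 + 3*e^(3*y + 6) - 21)/(4*(y + 2)^3), still 0/0.
Apply L'Hôpital: lim (-27*y + 9*e^(3*y + 6) - 63)/(12*(y + 2)^2), still 0/0.
Apply L'Hôpital: lim (27*e^(3*y + 6) - 27)/(24*y + 48), still 0/0.
After 4 applications of L'Hôpital's rule the quotient is (81*e^(3*y + 6))/(24); substituting y = -2 gives 27/8.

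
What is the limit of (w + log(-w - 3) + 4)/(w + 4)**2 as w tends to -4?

Direct substitution gives 0/0.
Apply L'Hôpital: lim (1 - 1/(-w - 3))/(2*w + 8), still 0/0.
After 2 applications of L'Hôpital's rule the quotient is (-1/(-w - 3)^2)/(2); substituting w = -4 gives -1/2.

-1/2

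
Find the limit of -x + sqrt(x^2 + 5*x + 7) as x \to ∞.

This has the form ∞ − ∞. Multiply and divide by the conjugate √(x^2 + 5*x + 7) + x.
That gives (5x + 7) / (√(x^2 + 5*x + 7) + x).
Divide numerator and denominator by x: the limit is 5/(2·1) = 5/2.

5/2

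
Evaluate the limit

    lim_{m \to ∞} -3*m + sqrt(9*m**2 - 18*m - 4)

This has the form ∞ − ∞. Multiply and divide by the conjugate √(9*m^2 - 18*m - 4) + 3m.
That gives (-18m - 4) / (√(9*m^2 - 18*m - 4) + 3m).
Divide numerator and denominator by m: the limit is -18/(2·3) = -3.

-3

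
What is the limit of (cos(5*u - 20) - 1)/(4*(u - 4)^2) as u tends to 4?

-25/8

Direct substitution gives 0/0.
Apply L'Hôpital: lim (-5*sin(5*u - 20))/(8*u - 32), still 0/0.
After 2 applications of L'Hôpital's rule the quotient is (-25*cos(5*u - 20))/(8); substituting u = 4 gives -25/8.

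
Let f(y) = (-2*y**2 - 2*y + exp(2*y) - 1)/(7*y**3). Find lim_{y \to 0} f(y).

4/21

Direct substitution gives 0/0.
Apply L'Hôpital: lim (-4*y + 2*e^(2*y) - 2)/(21*y^2), still 0/0.
Apply L'Hôpital: lim (4*e^(2*y) - 4)/(42*y), still 0/0.
After 3 applications of L'Hôpital's rule the quotient is (8*e^(2*y))/(42); substituting y = 0 gives 4/21.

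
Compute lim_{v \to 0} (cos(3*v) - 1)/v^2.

-9/2

Direct substitution gives 0/0.
Apply L'Hôpital: lim (-3*sin(3*v))/(2*v), still 0/0.
After 2 applications of L'Hôpital's rule the quotient is (-9*cos(3*v))/(2); substituting v = 0 gives -9/2.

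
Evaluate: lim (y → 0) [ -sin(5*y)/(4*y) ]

Substitution gives 0/0.
Write it as (5/(-4))·sin(5y)/(5y); since sin(u)/u → 1, the limit is -5/4.

-5/4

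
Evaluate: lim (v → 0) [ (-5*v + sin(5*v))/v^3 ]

-125/6

Direct substitution gives 0/0.
Apply L'Hôpital: lim (5*cos(5*v) - 5)/(3*v^2), still 0/0.
Apply L'Hôpital: lim (-25*sin(5*v))/(6*v), still 0/0.
After 3 applications of L'Hôpital's rule the quotient is (-125*cos(5*v))/(6); substituting v = 0 gives -125/6.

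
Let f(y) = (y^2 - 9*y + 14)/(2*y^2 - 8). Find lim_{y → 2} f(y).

Since y = 2 makes numerator and denominator zero, (y - 2) divides both.
Cancelling it gives (y - 7)/(2*y + 4); now plug in y = 2 to get -5/8.

-5/8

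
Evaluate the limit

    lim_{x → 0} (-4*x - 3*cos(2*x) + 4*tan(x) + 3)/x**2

6

Substitution gives 0/0; apply L'Hôpital's rule 2 times.
After differentiating numerator and denominator 2 times the quotient is (8*sin(x)/cos(x)^3 + 12*cos(2*x))/(2); at x = 0 this is 6.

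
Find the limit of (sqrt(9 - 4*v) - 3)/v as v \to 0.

Substitution gives 0/0. Multiply numerator and denominator by the conjugate √(9 - 4v) + √9.
The numerator becomes (9 - 4v) − 9 = -4v, so the expression simplifies to -4/(√(9 - 4v) + √9).
Letting v → 0 gives -4/(2√9) = -2/3.

-2/3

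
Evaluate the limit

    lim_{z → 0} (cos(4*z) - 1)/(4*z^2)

Direct substitution gives 0/0.
Apply L'Hôpital: lim (-4*sin(4*z))/(8*z), still 0/0.
After 2 applications of L'Hôpital's rule the quotient is (-16*cos(4*z))/(8); substituting z = 0 gives -2.

-2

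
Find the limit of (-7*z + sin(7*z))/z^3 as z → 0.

Direct substitution gives 0/0.
Apply L'Hôpital: lim (7*cos(7*z) - 7)/(3*z^2), still 0/0.
Apply L'Hôpital: lim (-49*sin(7*z))/(6*z), still 0/0.
After 3 applications of L'Hôpital's rule the quotient is (-343*cos(7*z))/(6); substituting z = 0 gives -343/6.

-343/6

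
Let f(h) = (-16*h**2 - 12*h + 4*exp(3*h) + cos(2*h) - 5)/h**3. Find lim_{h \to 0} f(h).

Substitution gives 0/0 (the numerator vanishes to order 3).
Expand each term to order h^3: the coefficient of h^3 in 4·e^(3h) is 18 and in cos(2h) is 0.
Lower-order terms cancel with the polynomial part, so the numerator is (18)·h^3 + o(h^3), and the limit is (18)/(1) = 18.

18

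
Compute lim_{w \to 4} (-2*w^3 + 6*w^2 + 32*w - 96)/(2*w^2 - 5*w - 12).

-16/11

At w = 4 both the top and bottom vanish — a removable singularity. Factoring out (w - 4) from each leaves (-2*w^2 - 2*w + 24)/(2*w + 3), which at w = 4 equals -16/11.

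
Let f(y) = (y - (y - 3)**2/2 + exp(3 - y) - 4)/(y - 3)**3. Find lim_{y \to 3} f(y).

-1/6

Direct substitution gives 0/0.
Apply L'Hôpital: lim (-y - e^(3 - y) + 4)/(3*(y - 3)^2), still 0/0.
Apply L'Hôpital: lim (e^(3 - y) - 1)/(6*y - 18), still 0/0.
After 3 applications of L'Hôpital's rule the quotient is (-e^(3 - y))/(6); substituting y = 3 gives -1/6.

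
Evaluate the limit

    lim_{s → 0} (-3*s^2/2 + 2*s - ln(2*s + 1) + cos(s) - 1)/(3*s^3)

-8/9

Substitution gives 0/0 (the numerator vanishes to order 3).
Expand each term to order s^3: the coefficient of s^3 in −ln(1 + 2s) is -8/3 and in cos(s) is 0.
Lower-order terms cancel with the polynomial part, so the numerator is (-8/3)·s^3 + o(s^3), and the limit is (-8/3)/(3) = -8/9.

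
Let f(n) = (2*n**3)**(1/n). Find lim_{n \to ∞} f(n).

1

Base → ∞ and exponent → 0: an ∞^0 form.
Take logs: (1/n)·ln(2·n^3) = (ln 2 + 3·ln n)/n → 0.
So the limit is e^0 = 1.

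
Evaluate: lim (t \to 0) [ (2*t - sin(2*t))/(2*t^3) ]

2/3

Direct substitution gives 0/0.
Apply L'Hôpital: lim (2 - 2*cos(2*t))/(6*t^2), still 0/0.
Apply L'Hôpital: lim (4*sin(2*t))/(12*t), still 0/0.
After 3 applications of L'Hôpital's rule the quotient is (8*cos(2*t))/(12); substituting t = 0 gives 2/3.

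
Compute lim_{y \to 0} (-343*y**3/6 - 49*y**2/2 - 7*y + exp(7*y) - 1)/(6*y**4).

2401/144

Direct substitution gives 0/0.
Apply L'Hôpital: lim (-343*y^2/2 - 49*y + 7*e^(7*y) - 7)/(24*y^3), still 0/0.
Apply L'Hôpital: lim (-343*y + 49*e^(7*y) - 49)/(72*y^2), still 0/0.
Apply L'Hôpital: lim (343*e^(7*y) - 343)/(144*y), still 0/0.
After 4 applications of L'Hôpital's rule the quotient is (2401*e^(7*y))/(144); substituting y = 0 gives 2401/144.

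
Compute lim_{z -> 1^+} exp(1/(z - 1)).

As z → 1⁺, 1/(z - 1) → +∞, so e^(1/(z - 1)) → ∞.

∞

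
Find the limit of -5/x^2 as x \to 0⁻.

-∞

As x → 0⁻, (x) → 0⁻, so (x)^2 → 0⁺ and -5/(x)^2 → -∞.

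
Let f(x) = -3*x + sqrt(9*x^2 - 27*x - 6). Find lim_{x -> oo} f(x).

-9/2

An ∞ − ∞ form. Rationalising with the conjugate, the difference becomes (-27x - 6) / (√(9*x^2 - 27*x - 6) + 3x).
For large x the denominator behaves like 2·3x, so the quotient tends to -27/6 = -9/2.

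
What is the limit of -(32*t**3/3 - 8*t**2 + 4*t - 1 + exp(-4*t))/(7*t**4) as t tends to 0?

Direct substitution gives 0/0.
Apply L'Hôpital: lim (32*t^2 - 16*t + 4 - 4*e^(-4*t))/(-28*t^3), still 0/0.
Apply L'Hôpital: lim (64*t - 16 + 16*e^(-4*t))/(-84*t^2), still 0/0.
Apply L'Hôpital: lim (64 - 64*e^(-4*t))/(-168*t), still 0/0.
After 4 applications of L'Hôpital's rule the quotient is (256*e^(-4*t))/(-168); substituting t = 0 gives -32/21.

-32/21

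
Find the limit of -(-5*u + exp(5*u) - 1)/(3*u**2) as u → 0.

Direct substitution gives 0/0.
Apply L'Hôpital: lim (5*e^(5*u) - 5)/(-6*u), still 0/0.
After 2 applications of L'Hôpital's rule the quotient is (25*e^(5*u))/(-6); substituting u = 0 gives -25/6.

-25/6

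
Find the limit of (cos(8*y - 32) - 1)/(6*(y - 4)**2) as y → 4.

Direct substitution gives 0/0.
Apply L'Hôpital: lim (-8*sin(8*y - 32))/(12*y - 48), still 0/0.
After 2 applications of L'Hôpital's rule the quotient is (-64*cos(8*y - 32))/(12); substituting y = 4 gives -16/3.

-16/3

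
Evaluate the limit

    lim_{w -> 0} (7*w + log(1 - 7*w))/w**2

Direct substitution gives 0/0.
Apply L'Hôpital: lim (7 - 7/(1 - 7*w))/(2*w), still 0/0.
After 2 applications of L'Hôpital's rule the quotient is (-49/(1 - 7*w)^2)/(2); substituting w = 0 gives -49/2.

-49/2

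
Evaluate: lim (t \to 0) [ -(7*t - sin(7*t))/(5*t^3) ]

Direct substitution gives 0/0.
Apply L'Hôpital: lim (7 - 7*cos(7*t))/(-15*t^2), still 0/0.
Apply L'Hôpital: lim (49*sin(7*t))/(-30*t), still 0/0.
After 3 applications of L'Hôpital's rule the quotient is (343*cos(7*t))/(-30); substituting t = 0 gives -343/30.

-343/30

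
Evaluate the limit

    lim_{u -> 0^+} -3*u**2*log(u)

0

This is a 0·(−∞) form. Rewrite as -3·ln(u) / u^(−2) and apply L'Hôpital:
the derivative quotient is -3·(1/u) / (−2·u^(−3)) = (3/2)·u^2 → 0.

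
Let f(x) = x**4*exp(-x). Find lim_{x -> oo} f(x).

0

Write as x^4/e^{1x}, an ∞/∞ form.
Exponential growth dominates any polynomial, so repeated L'Hôpital (or the standard result) gives 0.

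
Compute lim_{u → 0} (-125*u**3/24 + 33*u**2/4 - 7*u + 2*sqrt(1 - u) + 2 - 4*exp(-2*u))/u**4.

-527/192

Substitution gives 0/0 (the numerator vanishes to order 4).
Expand each term to order u^4: the coefficient of u^4 in -4·e^(-2u) is -8/3 and in 2·√(1 - u) is -5/64.
Lower-order terms cancel with the polynomial part, so the numerator is (-527/192)·u^4 + o(u^4), and the limit is (-527/192)/(1) = -527/192.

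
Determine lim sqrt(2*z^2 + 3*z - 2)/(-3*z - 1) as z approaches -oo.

For large |z|, √(2*z^2 + 3*z - 2) ≈ √2·|z| and the denominator ≈ -3z.
Since z → −∞, |z| = −z, giving −√2/(-3) = √(2)/3.

√(2)/3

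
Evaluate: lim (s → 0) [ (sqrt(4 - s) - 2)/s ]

-1/4

Substitution gives 0/0. Multiply numerator and denominator by the conjugate √(4 - s) + √4.
The numerator becomes (4 - s) − 4 = -s, so the expression simplifies to -1/(√(4 - s) + √4).
Letting s → 0 gives -1/(2√4) = -1/4.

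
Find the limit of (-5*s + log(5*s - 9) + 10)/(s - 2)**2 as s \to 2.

Direct substitution gives 0/0.
Apply L'Hôpital: lim (-5 + 5/(5*s - 9))/(2*s - 4), still 0/0.
After 2 applications of L'Hôpital's rule the quotient is (-25/(5*s - 9)^2)/(2); substituting s = 2 gives -25/2.

-25/2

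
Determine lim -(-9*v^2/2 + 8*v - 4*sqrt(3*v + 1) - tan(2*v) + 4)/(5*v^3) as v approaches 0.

113/60

Substitution gives 0/0 (the numerator vanishes to order 3).
Expand each term to order v^3: the coefficient of v^3 in −tan(2v) is -8/3 and in -4·√(1 + 3v) is -27/4.
Lower-order terms cancel with the polynomial part, so the numerator is (-113/12)·v^3 + o(v^3), and the limit is (-113/12)/(-5) = 113/60.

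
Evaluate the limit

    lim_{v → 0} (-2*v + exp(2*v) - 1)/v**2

Direct substitution gives 0/0.
Apply L'Hôpital: lim (2*e^(2*v) - 2)/(2*v), still 0/0.
After 2 applications of L'Hôpital's rule the quotient is (4*e^(2*v))/(2); substituting v = 0 gives 2.

2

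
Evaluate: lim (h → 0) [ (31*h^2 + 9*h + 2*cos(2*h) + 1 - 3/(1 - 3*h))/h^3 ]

Substitution gives 0/0; apply L'Hôpital's rule 3 times.
After differentiating numerator and denominator 3 times the quotient is (16*sin(2*h) - 486/(3*h - 1)^4)/(6); at h = 0 this is -81.

-81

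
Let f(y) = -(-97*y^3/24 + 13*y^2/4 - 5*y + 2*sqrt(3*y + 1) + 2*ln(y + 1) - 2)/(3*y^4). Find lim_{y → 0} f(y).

Substitution gives 0/0; apply L'Hôpital's rule 4 times.
After differentiating numerator and denominator 4 times the quotient is (-1215/(8*(3*y + 1)^(7/2)) - 12/(y + 1)^4)/(-72); at y = 0 this is 437/192.

437/192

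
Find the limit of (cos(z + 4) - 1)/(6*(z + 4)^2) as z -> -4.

-1/12

Direct substitution gives 0/0.
Apply L'Hôpital: lim (-sin(z + 4))/(12*z + 48), still 0/0.
After 2 applications of L'Hôpital's rule the quotient is (-cos(z + 4))/(12); substituting z = -4 gives -1/12.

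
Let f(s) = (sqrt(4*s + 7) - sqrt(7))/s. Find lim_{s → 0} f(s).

Substitution gives 0/0. Multiply numerator and denominator by the conjugate √(7 + 4s) + √7.
The numerator becomes (7 + 4s) − 7 = 4s, so the expression simplifies to 4/(√(7 + 4s) + √7).
Letting s → 0 gives 4/(2√7) = 2*√(7)/7.

2*√(7)/7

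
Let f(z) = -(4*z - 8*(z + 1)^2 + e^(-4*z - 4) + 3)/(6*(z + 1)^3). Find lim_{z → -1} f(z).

Direct substitution gives 0/0.
Apply L'Hôpital: lim (-16*z - 4*e^(-4*z - 4) - 12)/(-18*(z + 1)^2), still 0/0.
Apply L'Hôpital: lim (16*e^(-4*z - 4) - 16)/(-36*z - 36), still 0/0.
After 3 applications of L'Hôpital's rule the quotient is (-64*e^(-4*z - 4))/(-36); substituting z = -1 gives 16/9.

16/9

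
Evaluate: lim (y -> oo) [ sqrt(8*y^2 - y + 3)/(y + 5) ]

For large |y|, √(8*y^2 - y + 3) ≈ √8·|y| and the denominator ≈ y.
Since y → +∞, |y| = y, giving √8/(1) = 2*√(2).

2*√(2)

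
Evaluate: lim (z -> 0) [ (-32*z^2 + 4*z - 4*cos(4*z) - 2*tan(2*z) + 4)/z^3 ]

-16/3

Substitution gives 0/0 (the numerator vanishes to order 3).
Expand each term to order z^3: the coefficient of z^3 in -2·tan(2z) is -16/3 and in -4·cos(4z) is 0.
Lower-order terms cancel with the polynomial part, so the numerator is (-16/3)·z^3 + o(z^3), and the limit is (-16/3)/(1) = -16/3.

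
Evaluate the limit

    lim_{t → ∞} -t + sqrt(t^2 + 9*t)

9/2

An ∞ − ∞ form. Rationalising with the conjugate, the difference becomes (9t) / (√(t^2 + 9*t) + t).
For large t the denominator behaves like 2·t, so the quotient tends to 9/2 = 9/2.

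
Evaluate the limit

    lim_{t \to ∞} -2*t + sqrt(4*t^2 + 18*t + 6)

9/2

This has the form ∞ − ∞. Multiply and divide by the conjugate √(4*t^2 + 18*t + 6) + 2t.
That gives (18t + 6) / (√(4*t^2 + 18*t + 6) + 2t).
Divide numerator and denominator by t: the limit is 18/(2·2) = 9/2.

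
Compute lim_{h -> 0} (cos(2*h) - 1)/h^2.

-2

Direct substitution gives 0/0.
Apply L'Hôpital: lim (-2*sin(2*h))/(2*h), still 0/0.
After 2 applications of L'Hôpital's rule the quotient is (-4*cos(2*h))/(2); substituting h = 0 gives -2.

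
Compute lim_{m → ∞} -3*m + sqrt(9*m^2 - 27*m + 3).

An ∞ − ∞ form. Rationalising with the conjugate, the difference becomes (-27m + 3) / (√(9*m^2 - 27*m + 3) + 3m).
For large m the denominator behaves like 2·3m, so the quotient tends to -27/6 = -9/2.

-9/2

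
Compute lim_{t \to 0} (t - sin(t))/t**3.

Direct substitution gives 0/0.
Apply L'Hôpital: lim (1 - cos(t))/(3*t^2), still 0/0.
Apply L'Hôpital: lim (sin(t))/(6*t), still 0/0.
After 3 applications of L'Hôpital's rule the quotient is (cos(t))/(6); substituting t = 0 gives 1/6.

1/6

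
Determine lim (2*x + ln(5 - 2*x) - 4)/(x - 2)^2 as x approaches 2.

-2

Direct substitution gives 0/0.
Apply L'Hôpital: lim (2 - 2/(5 - 2*x))/(2*x - 4), still 0/0.
After 2 applications of L'Hôpital's rule the quotient is (-4/(5 - 2*x)^2)/(2); substituting x = 2 gives -2.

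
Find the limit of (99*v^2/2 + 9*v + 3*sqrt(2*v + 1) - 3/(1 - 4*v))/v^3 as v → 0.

-381/2

Substitution gives 0/0 (the numerator vanishes to order 3).
Expand each term to order v^3: the coefficient of v^3 in -3·1/(1 - 4v) is -192 and in 3·√(1 + 2v) is 3/2.
Lower-order terms cancel with the polynomial part, so the numerator is (-381/2)·v^3 + o(v^3), and the limit is (-381/2)/(1) = -381/2.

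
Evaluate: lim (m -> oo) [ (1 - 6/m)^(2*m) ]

e^(-12)

The base → 1 and the exponent → ∞: a 1^∞ form.
Take logarithms: (2m)·ln(1 - 6/m). Since ln(1+u) ~ u for small u, this behaves like (2m)·(-6/m) → -12.
So the limit is e^(-12).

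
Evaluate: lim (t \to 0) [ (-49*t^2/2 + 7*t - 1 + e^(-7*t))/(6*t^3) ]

Direct substitution gives 0/0.
Apply L'Hôpital: lim (-49*t + 7 - 7*e^(-7*t))/(18*t^2), still 0/0.
Apply L'Hôpital: lim (-49 + 49*e^(-7*t))/(36*t), still 0/0.
After 3 applications of L'Hôpital's rule the quotient is (-343*e^(-7*t))/(36); substituting t = 0 gives -343/36.

-343/36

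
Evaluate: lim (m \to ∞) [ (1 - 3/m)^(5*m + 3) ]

e^(-15)

Write it as [(1 - 3/m)^m]^(5) · (1 - 3/m)^(3). The bracketed term tends to e^(-3) and the second factor to 1, so the limit is e^(-15).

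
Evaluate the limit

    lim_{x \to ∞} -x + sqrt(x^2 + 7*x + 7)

7/2

This has the form ∞ − ∞. Multiply and divide by the conjugate √(x^2 + 7*x + 7) + x.
That gives (7x + 7) / (√(x^2 + 7*x + 7) + x).
Divide numerator and denominator by x: the limit is 7/(2·1) = 7/2.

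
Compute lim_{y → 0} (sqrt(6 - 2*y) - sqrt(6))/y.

-√(6)/6

Substitution gives 0/0. Multiply numerator and denominator by the conjugate √(6 - 2y) + √6.
The numerator becomes (6 - 2y) − 6 = -2y, so the expression simplifies to -2/(√(6 - 2y) + √6).
Letting y → 0 gives -2/(2√6) = -√(6)/6.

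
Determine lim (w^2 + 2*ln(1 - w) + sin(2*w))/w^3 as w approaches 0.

-2

Substitution gives 0/0; apply L'Hôpital's rule 3 times.
After differentiating numerator and denominator 3 times the quotient is (-8*cos(2*w) + 4/(w - 1)^3)/(6); at w = 0 this is -2.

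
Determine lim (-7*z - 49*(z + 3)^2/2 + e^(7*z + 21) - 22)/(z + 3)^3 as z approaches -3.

Direct substitution gives 0/0.
Apply L'Hôpital: lim (-49*z + 7*e^(7*z + 21) - 154)/(3*(z + 3)^2), still 0/0.
Apply L'Hôpital: lim (49*e^(7*z + 21) - 49)/(6*z + 18), still 0/0.
After 3 applications of L'Hôpital's rule the quotient is (343*e^(7*z + 21))/(6); substituting z = -3 gives 343/6.

343/6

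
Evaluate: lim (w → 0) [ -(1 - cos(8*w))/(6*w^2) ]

-16/3

Substitution gives 0/0.
Use (1 − cos u)/u² → 1/2 with u = 8w: the limit is 8²/(2·(-6)) = -16/3.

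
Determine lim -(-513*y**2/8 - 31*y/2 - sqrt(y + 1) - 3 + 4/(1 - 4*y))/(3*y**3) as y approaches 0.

-1365/16

Substitution gives 0/0; apply L'Hôpital's rule 3 times.
After differentiating numerator and denominator 3 times the quotient is (1536/(4*y - 1)^4 - 3/(8*(y + 1)^(5/2)))/(-18); at y = 0 this is -1365/16.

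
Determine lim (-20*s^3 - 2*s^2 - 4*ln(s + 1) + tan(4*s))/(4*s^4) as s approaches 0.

Substitution gives 0/0 (the numerator vanishes to order 4).
Expand each term to order s^4: the coefficient of s^4 in -4·ln(1 + s) is 1 and in tan(4s) is 0.
Lower-order terms cancel with the polynomial part, so the numerator is (1)·s^4 + o(s^4), and the limit is (1)/(4) = 1/4.

1/4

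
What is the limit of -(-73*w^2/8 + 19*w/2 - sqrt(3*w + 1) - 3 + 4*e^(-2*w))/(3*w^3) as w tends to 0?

Substitution gives 0/0; apply L'Hôpital's rule 3 times.
After differentiating numerator and denominator 3 times the quotient is (-32*e^(-2*w) - 81/(8*(3*w + 1)^(5/2)))/(-18); at w = 0 this is 337/144.

337/144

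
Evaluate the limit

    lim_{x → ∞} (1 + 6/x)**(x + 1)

e^(6)

Let L be the limit and take ln: ln L = lim (x + 1)·ln(1 + 6/x) = lim (x + 1)·(6/x + O(1/x²)) = 6.
Hence L = e^(6).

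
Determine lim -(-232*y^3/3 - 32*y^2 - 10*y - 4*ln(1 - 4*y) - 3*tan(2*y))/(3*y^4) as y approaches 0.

Substitution gives 0/0; apply L'Hôpital's rule 4 times.
After differentiating numerator and denominator 4 times the quotient is (-384*tan(2*y)^3/cos(2*y)^2 - 768*tan(2*y)/cos(2*y)^4 + 6144/(4*y - 1)^4)/(-72); at y = 0 this is -256/3.

-256/3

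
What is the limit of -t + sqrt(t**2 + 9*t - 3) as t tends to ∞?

An ∞ − ∞ form. Rationalising with the conjugate, the difference becomes (9t - 3) / (√(t^2 + 9*t - 3) + t).
For large t the denominator behaves like 2·t, so the quotient tends to 9/2 = 9/2.

9/2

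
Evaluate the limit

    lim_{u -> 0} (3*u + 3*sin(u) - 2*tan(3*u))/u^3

Substitution gives 0/0; apply L'Hôpital's rule 3 times.
After differentiating numerator and denominator 3 times the quotient is (-3*cos(u) - 324*tan(3*u)^4 - 432*tan(3*u)^2 - 108)/(6); at u = 0 this is -37/2.

-37/2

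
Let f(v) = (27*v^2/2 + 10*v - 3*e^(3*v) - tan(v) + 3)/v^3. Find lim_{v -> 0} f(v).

Substitution gives 0/0 (the numerator vanishes to order 3).
Expand each term to order v^3: the coefficient of v^3 in -3·e^(3v) is -27/2 and in −tan(v) is -1/3.
Lower-order terms cancel with the polynomial part, so the numerator is (-83/6)·v^3 + o(v^3), and the limit is (-83/6)/(1) = -83/6.

-83/6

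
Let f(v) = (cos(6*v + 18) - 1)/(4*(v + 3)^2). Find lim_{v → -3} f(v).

-9/2

Direct substitution gives 0/0.
Apply L'Hôpital: lim (-6*sin(6*v + 18))/(8*v + 24), still 0/0.
After 2 applications of L'Hôpital's rule the quotient is (-36*cos(6*v + 18))/(8); substituting v = -3 gives -9/2.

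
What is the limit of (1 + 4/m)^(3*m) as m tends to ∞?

e^(12)

Let L be the limit and take ln: ln L = lim (3m)·ln(1 + 4/m) = lim (3m)·(4/m + O(1/m²)) = 12.
Hence L = e^(12).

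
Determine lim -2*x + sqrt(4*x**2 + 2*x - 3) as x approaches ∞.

1/2

This has the form ∞ − ∞. Multiply and divide by the conjugate √(4*x^2 + 2*x - 3) + 2x.
That gives (2x - 3) / (√(4*x^2 + 2*x - 3) + 2x).
Divide numerator and denominator by x: the limit is 2/(2·2) = 1/2.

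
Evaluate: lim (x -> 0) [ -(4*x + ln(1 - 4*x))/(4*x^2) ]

2

Direct substitution gives 0/0.
Apply L'Hôpital: lim (4 - 4/(1 - 4*x))/(-8*x), still 0/0.
After 2 applications of L'Hôpital's rule the quotient is (-16/(1 - 4*x)^2)/(-8); substituting x = 0 gives 2.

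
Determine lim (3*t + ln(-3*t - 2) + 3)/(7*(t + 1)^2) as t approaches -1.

Direct substitution gives 0/0.
Apply L'Hôpital: lim (3 - 3/(-3*t - 2))/(14*t + 14), still 0/0.
After 2 applications of L'Hôpital's rule the quotient is (-9/(-3*t - 2)^2)/(14); substituting t = -1 gives -9/14.

-9/14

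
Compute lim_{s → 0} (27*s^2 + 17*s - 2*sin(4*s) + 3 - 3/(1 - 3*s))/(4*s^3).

-179/12

Substitution gives 0/0 (the numerator vanishes to order 3).
Expand each term to order s^3: the coefficient of s^3 in -3·1/(1 - 3s) is -81 and in -2·sin(4s) is 64/3.
Lower-order terms cancel with the polynomial part, so the numerator is (-179/3)·s^3 + o(s^3), and the limit is (-179/3)/(4) = -179/12.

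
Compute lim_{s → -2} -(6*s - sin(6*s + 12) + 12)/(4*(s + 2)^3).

-9

Direct substitution gives 0/0.
Apply L'Hôpital: lim (6 - 6*cos(6*s + 12))/(-12*(s + 2)^2), still 0/0.
Apply L'Hôpital: lim (36*sin(6*s + 12))/(-24*s - 48), still 0/0.
After 3 applications of L'Hôpital's rule the quotient is (216*cos(6*s + 12))/(-24); substituting s = -2 gives -9.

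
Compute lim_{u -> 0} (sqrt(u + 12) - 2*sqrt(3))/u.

√(3)/12

A 0/0 form; rationalise with √(12 + u) + √12. This collapses the numerator to u, leaving 1/(√(12 + u) + √12) → 1/(2√12) = √(3)/12.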